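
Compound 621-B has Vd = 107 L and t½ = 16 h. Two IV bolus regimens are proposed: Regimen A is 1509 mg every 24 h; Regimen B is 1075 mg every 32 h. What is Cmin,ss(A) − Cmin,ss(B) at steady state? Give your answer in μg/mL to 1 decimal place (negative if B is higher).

Regimen A: f = (1/2)^(24/16) ≈ 0.3536; Cmin,ss = (1509/107)·f/(1−f) ≈ 7.715 μg/mL.
Regimen B: f = (1/2)^(32/16) ≈ 0.2500; Cmin,ss = (1075/107)·f/(1−f) ≈ 3.349 μg/mL.
Difference ≈ 7.715 − 3.349 ≈ 4.366 μg/mL.

4.4 μg/mL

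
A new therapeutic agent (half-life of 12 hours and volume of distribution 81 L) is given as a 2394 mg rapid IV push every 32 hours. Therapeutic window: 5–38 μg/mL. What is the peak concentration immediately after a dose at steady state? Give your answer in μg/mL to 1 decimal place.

35.1 μg/mL

τ/t½ = 32/12 ≈ 2.6667, so fraction remaining f = (1/2)^(32/12) ≈ 0.1575.
Accumulation ratio R = 1/(1 − f) ≈ 1/0.8425 ≈ 1.1869.
Each bolus raises the concentration by D/Vd = 2394/81 ≈ 29.556 μg/mL.
Steady-state peak Cmax,ss = C₀·R ≈ 29.556 × 1.1869 ≈ 35.080 μg/mL.
Peak 35.1 μg/mL vs MTC 38 μg/mL: below toxic threshold.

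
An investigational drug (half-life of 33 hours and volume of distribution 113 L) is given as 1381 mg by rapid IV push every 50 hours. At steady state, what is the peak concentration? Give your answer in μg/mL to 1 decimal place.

18.8 μg/mL

k = ln2/t½ = ln2/33 ≈ 0.021004 h⁻¹; fraction remaining f = e^(−kτ) = e^(−0.021004×50) ≈ 0.3499.
At steady state, accumulation factor R = 1/(1 − e^(−kτ)) ≈ 1.5382.
Each bolus raises the concentration by D/Vd = 1381/113 ≈ 12.221 μg/mL.
Steady-state peak Cmax,ss = C₀·R ≈ 12.221 × 1.5382 ≈ 18.798 μg/mL.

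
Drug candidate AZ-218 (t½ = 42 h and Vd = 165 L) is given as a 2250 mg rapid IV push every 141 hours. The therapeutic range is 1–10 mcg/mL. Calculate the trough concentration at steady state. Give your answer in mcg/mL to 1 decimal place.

τ/t½ = 141/42 ≈ 3.3571, so fraction remaining f = (1/2)^(141/42) ≈ 0.0976.
Accumulation ratio R = 1/(1 − f) ≈ 1/0.9024 ≈ 1.1082.
Single-dose peak C₀ = D/Vd = 2250/165 ≈ 13.636 mcg/mL.
Cmax,ss = C₀/(1 − f) ≈ 13.636/0.9024 ≈ 15.111 mcg/mL.
Steady-state trough Cmin,ss = Cmax,ss·f ≈ 15.111 × 0.0976 ≈ 1.475 mcg/mL.
Trough 1.5 mcg/mL vs MEC 1 mcg/mL: adequate.

1.5 mcg/mL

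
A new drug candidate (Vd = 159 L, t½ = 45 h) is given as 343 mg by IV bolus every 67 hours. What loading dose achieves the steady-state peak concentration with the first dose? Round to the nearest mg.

f = (1/2)^(67/45) ≈ 0.356287; accumulation ratio R = 1/(1−f) ≈ 1.55349.
Loading dose to hit Cmax,ss on first dose: D_load = D_maint·R ≈ 343 × 1.55349 ≈ 532.85 mg.

533 mg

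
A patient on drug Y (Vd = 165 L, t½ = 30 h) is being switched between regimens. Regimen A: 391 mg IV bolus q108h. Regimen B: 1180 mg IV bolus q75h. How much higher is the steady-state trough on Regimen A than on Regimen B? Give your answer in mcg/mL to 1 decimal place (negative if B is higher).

-1.3 mcg/mL

Regimen A: f = (1/2)^(108/30) ≈ 0.0825; Cmin,ss = (391/165)·f/(1−f) ≈ 0.213 mcg/mL.
Regimen B: f = (1/2)^(75/30) ≈ 0.1768; Cmin,ss = (1180/165)·f/(1−f) ≈ 1.536 mcg/mL.
Difference ≈ 0.213 − 1.536 ≈ -1.323 mcg/mL.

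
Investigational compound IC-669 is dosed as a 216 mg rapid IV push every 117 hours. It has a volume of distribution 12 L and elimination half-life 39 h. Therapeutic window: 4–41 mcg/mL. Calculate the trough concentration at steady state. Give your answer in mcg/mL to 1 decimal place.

τ = 117 h = 3 half-lives, so f = (1/2)^3 = 0.125.
Accumulation ratio R = 1/(1 − f) = 1/0.875 = 8/7.
Single-dose peak C₀ = D/Vd = 216/12 = 18 mcg/mL.
Steady-state peak Cmax,ss = C₀·R = 18 × 8/7 ≈ 20.571 mcg/mL.
Steady-state trough Cmin,ss = Cmax,ss·f ≈ 20.571 × 0.125 ≈ 2.571 mcg/mL.
Trough 2.6 mcg/mL vs MEC 4 mcg/mL: subtherapeutic.

2.6 mcg/mL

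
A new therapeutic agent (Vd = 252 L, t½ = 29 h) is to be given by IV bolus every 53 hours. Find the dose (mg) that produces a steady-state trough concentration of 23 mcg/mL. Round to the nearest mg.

14776 mg

τ/t½ = 53/29 ≈ 1.8276, so f = (1/2)^(53/29) ≈ 0.281736.
Cmin,ss = (D/Vd)·f/(1−f), so D = Cmin,ss·Vd·(1−f)/f.
D = 23 × 252 × (1−f)/f ≈ 23 × 252 × 2.54942 ≈ 14776.44 mg.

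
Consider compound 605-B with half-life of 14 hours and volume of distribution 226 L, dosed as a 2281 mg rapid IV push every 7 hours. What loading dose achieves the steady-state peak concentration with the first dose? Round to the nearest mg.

f = (1/2)^(7/14) ≈ 0.707107; accumulation ratio R = 1/(1−f) ≈ 3.41422.
Loading dose to hit Cmax,ss on first dose: D_load = D_maint·R ≈ 2281 × 3.41422 ≈ 7787.84 mg.

7788 mg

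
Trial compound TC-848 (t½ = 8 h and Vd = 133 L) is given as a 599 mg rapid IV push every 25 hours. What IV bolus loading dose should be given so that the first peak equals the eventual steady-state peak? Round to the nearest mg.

677 mg

f = (1/2)^(25/8) ≈ 0.114626; accumulation ratio R = 1/(1−f) ≈ 1.12947.
Loading dose to hit Cmax,ss on first dose: D_load = D_maint·R ≈ 599 × 1.12947 ≈ 676.55 mg.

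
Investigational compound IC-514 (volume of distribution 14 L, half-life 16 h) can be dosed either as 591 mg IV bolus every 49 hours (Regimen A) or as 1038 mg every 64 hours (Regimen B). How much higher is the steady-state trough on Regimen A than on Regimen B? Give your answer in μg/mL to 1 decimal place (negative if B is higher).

Regimen A: f = (1/2)^(49/16) ≈ 0.1197; Cmin,ss = (591/14)·f/(1−f) ≈ 5.740 μg/mL.
Regimen B: f = (1/2)^(64/16) ≈ 0.0625; Cmin,ss = (1038/14)·f/(1−f) ≈ 4.943 μg/mL.
Difference ≈ 5.740 − 4.943 ≈ 0.797 μg/mL.

0.8 μg/mL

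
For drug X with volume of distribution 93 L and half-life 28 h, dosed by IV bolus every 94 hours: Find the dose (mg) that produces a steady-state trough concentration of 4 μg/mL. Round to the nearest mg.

3440 mg

τ/t½ = 94/28 ≈ 3.3571, so f = (1/2)^(94/28) ≈ 0.097589.
Cmin,ss = (D/Vd)·f/(1−f), so D = Cmin,ss·Vd·(1−f)/f.
D = 4 × 93 × (1−f)/f ≈ 4 × 93 × 9.24706 ≈ 3439.91 mg.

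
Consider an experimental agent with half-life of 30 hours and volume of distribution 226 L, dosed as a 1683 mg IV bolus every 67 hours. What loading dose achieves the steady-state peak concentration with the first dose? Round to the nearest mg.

2138 mg

f = (1/2)^(67/30) ≈ 0.212667; accumulation ratio R = 1/(1−f) ≈ 1.27011.
Loading dose to hit Cmax,ss on first dose: D_load = D_maint·R ≈ 1683 × 1.27011 ≈ 2137.60 mg.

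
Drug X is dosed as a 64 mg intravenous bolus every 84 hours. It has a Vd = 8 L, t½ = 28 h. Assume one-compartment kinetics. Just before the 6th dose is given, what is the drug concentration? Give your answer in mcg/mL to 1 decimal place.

1.1 mcg/mL

f = (1/2)^(τ/t½) = (1/2)^(84/28) ≈ 0.1250.
C₀ = D/Vd = 64/8 ≈ 8.000 mcg/mL.
Before the 6th dose, 5 doses have been given. Superposition: Cmin = C₀·(f + f² + … + f^5).
≈ 8.000 × (0.1250 + 0.0156 + 0.0020 + 0.0002 + 0.0000) ≈ 8.000 × 0.1428 ≈ 1.142 mcg/mL.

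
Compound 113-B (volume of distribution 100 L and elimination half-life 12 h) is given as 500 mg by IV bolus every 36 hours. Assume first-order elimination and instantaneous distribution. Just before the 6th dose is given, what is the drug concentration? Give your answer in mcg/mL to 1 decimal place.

0.7 mcg/mL

f = (1/2)^(τ/t½) = (1/2)^(36/12) ≈ 0.1250.
C₀ = D/Vd = 500/100 ≈ 5.000 mcg/mL.
Before the 6th dose, 5 doses have been given. Superposition: Cmin = C₀·(f + f² + … + f^5).
≈ 5.000 × (0.1250 + 0.0156 + 0.0020 + 0.0002 + 0.0000) ≈ 5.000 × 0.1428 ≈ 0.714 mcg/mL.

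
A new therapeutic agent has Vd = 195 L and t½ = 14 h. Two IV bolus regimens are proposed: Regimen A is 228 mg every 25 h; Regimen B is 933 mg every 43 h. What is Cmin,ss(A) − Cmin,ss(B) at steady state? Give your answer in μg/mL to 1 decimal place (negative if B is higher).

-0.2 μg/mL

Regimen A: f = (1/2)^(25/14) ≈ 0.2900; Cmin,ss = (228/195)·f/(1−f) ≈ 0.478 μg/mL.
Regimen B: f = (1/2)^(43/14) ≈ 0.1190; Cmin,ss = (933/195)·f/(1−f) ≈ 0.646 μg/mL.
Difference ≈ 0.478 − 0.646 ≈ -0.168 μg/mL.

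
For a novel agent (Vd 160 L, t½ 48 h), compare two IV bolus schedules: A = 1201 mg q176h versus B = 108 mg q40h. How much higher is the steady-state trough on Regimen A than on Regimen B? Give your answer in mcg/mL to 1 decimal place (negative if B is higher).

-0.2 mcg/mL

Regimen A: f = (1/2)^(176/48) ≈ 0.0787; Cmin,ss = (1201/160)·f/(1−f) ≈ 0.641 mcg/mL.
Regimen B: f = (1/2)^(40/48) ≈ 0.5612; Cmin,ss = (108/160)·f/(1−f) ≈ 0.863 mcg/mL.
Difference ≈ 0.641 − 0.863 ≈ -0.222 mcg/mL.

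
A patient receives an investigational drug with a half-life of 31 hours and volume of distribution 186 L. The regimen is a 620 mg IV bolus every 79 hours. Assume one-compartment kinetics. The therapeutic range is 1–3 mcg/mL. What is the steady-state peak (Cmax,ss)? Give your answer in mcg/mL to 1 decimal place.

Over one 79-h interval, 79/31 ≈ 2.5484 half-lives elapse, leaving f ≈ 0.1709 of each dose.
At steady state, accumulation factor R = 1/(1 − e^(−kτ)) ≈ 1.2061.
Single-dose peak C₀ = D/Vd = 620/186 ≈ 3.333 mcg/mL.
Steady-state peak Cmax,ss = C₀·R ≈ 3.333 × 1.2061 ≈ 4.020 mcg/mL.
Peak 4.0 mcg/mL vs MTC 3 mcg/mL: exceeds toxic threshold.

4.0 mcg/mL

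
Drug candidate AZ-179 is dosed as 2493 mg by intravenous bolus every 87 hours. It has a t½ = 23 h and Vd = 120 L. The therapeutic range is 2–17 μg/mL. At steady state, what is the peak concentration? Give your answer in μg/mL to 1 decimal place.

22.4 μg/mL

Over one 87-h interval, 87/23 ≈ 3.7826 half-lives elapse, leaving f ≈ 0.0727 of each dose.
At steady state, accumulation factor R = 1/(1 − e^(−kτ)) ≈ 1.0784.
Single-dose peak C₀ = D/Vd = 2493/120 ≈ 20.775 μg/mL.
Steady-state peak Cmax,ss = C₀·R ≈ 20.775 × 1.0784 ≈ 22.404 μg/mL.
Peak 22.4 μg/mL vs MTC 17 μg/mL: exceeds toxic threshold.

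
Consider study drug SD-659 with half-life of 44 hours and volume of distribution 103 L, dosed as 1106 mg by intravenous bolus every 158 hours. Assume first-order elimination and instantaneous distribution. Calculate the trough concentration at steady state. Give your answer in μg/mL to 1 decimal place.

1.0 μg/mL

k = ln2/t½ = ln2/44 ≈ 0.015753 h⁻¹; fraction remaining f = e^(−kτ) = e^(−0.015753×158) ≈ 0.0830.
Single-dose peak C₀ = D/Vd = 1106/103 ≈ 10.738 μg/mL.
Steady-state trough Cmin,ss = C₀·f/(1−f) ≈ 10.738 × 0.0830/0.9170 ≈ 0.972 μg/mL.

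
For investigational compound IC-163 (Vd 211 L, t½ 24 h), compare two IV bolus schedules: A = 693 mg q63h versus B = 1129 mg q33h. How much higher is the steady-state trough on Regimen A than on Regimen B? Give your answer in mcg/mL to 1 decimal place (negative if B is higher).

Regimen A: f = (1/2)^(63/24) ≈ 0.1621; Cmin,ss = (693/211)·f/(1−f) ≈ 0.635 mcg/mL.
Regimen B: f = (1/2)^(33/24) ≈ 0.3856; Cmin,ss = (1129/211)·f/(1−f) ≈ 3.358 mcg/mL.
Difference ≈ 0.635 − 3.358 ≈ -2.723 mcg/mL.

-2.7 mcg/mL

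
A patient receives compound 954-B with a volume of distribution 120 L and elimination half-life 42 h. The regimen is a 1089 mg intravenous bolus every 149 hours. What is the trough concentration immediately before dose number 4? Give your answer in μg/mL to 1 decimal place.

f = (1/2)^(τ/t½) = (1/2)^(149/42) ≈ 0.0855.
C₀ = D/Vd = 1089/120 ≈ 9.075 μg/mL.
Before the 4th dose, 3 doses have been given. Superposition: Cmin = C₀·(f + f² + … + f^3).
≈ 9.075 × (0.0855 + 0.0073 + 0.0006) ≈ 9.075 × 0.0934 ≈ 0.848 μg/mL.

0.8 μg/mL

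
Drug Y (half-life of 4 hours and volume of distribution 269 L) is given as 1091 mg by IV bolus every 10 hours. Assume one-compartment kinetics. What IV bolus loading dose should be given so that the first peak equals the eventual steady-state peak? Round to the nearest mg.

f = (1/2)^(10/4) ≈ 0.176777; accumulation ratio R = 1/(1−f) ≈ 1.21474.
Loading dose to hit Cmax,ss on first dose: D_load = D_maint·R ≈ 1091 × 1.21474 ≈ 1325.28 mg.

1325 mg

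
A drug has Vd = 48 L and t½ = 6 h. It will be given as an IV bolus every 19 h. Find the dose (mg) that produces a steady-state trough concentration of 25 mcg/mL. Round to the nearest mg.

τ/t½ = 19/6 ≈ 3.1667, so f = (1/2)^(19/6) ≈ 0.111362.
Cmin,ss = (D/Vd)·f/(1−f), so D = Cmin,ss·Vd·(1−f)/f.
D = 25 × 48 × (1−f)/f ≈ 25 × 48 × 7.97972 ≈ 9575.66 mg.

9576 mg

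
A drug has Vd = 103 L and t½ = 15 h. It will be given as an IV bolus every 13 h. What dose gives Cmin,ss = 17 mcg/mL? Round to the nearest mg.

τ/t½ = 13/15 ≈ 0.86667, so f = (1/2)^(13/15) ≈ 0.548412.
Cmin,ss = (D/Vd)·f/(1−f), so D = Cmin,ss·Vd·(1−f)/f.
D = 17 × 103 × (1−f)/f ≈ 17 × 103 × 0.82345 ≈ 1441.86 mg.

1442 mg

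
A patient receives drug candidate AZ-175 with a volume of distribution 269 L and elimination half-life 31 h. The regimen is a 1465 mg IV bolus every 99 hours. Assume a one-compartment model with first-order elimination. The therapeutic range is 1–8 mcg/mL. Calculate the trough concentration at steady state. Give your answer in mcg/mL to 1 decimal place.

k = ln2/t½ = ln2/31 ≈ 0.022360 h⁻¹; fraction remaining f = e^(−kτ) = e^(−0.022360×99) ≈ 0.1093.
At steady state, accumulation factor R = 1/(1 − e^(−kτ)) ≈ 1.1227.
Each bolus raises the concentration by D/Vd = 1465/269 ≈ 5.446 mcg/mL.
Steady-state peak Cmax,ss = C₀·R ≈ 5.446 × 1.1227 ≈ 6.114 mcg/mL.
One interval later, Cmin,ss = Cmax,ss·e^(−kτ) ≈ 6.114 × 0.1093 ≈ 0.668 mcg/mL.
Trough 0.7 mcg/mL vs MEC 1 mcg/mL: subtherapeutic.

0.7 mcg/mL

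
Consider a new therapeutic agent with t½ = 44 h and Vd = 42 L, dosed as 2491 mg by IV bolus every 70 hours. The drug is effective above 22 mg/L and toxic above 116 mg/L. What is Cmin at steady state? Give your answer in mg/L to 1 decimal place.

τ/t½ = 70/44 ≈ 1.5909, so fraction remaining f = (1/2)^(70/44) ≈ 0.3320.
Single-dose peak C₀ = D/Vd = 2491/42 ≈ 59.310 mg/L.
Steady-state trough Cmin,ss = C₀·f/(1−f) ≈ 59.310 × 0.3320/0.6680 ≈ 29.477 mg/L.
Trough 29.5 mg/L vs MEC 22 mg/L: adequate.

29.5 mg/L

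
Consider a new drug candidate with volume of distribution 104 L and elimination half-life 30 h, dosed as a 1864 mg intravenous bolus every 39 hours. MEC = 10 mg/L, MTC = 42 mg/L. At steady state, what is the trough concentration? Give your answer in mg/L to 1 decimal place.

k = ln2/t½ = ln2/30 ≈ 0.023105 h⁻¹; fraction remaining f = e^(−kτ) = e^(−0.023105×39) ≈ 0.4061.
At steady state, accumulation factor R = 1/(1 − e^(−kτ)) ≈ 1.6838.
Single-dose peak C₀ = D/Vd = 1864/104 ≈ 17.923 mg/L.
Steady-state peak Cmax,ss = C₀·R ≈ 17.923 × 1.6838 ≈ 30.179 mg/L.
Steady-state trough Cmin,ss = Cmax,ss·f ≈ 30.179 × 0.4061 ≈ 12.256 mg/L.
Trough 12.3 mg/L vs MEC 10 mg/L: adequate.

12.3 mg/L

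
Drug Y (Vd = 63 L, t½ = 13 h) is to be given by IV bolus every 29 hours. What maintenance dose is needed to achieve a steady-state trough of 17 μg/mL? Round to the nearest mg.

τ/t½ = 29/13 ≈ 2.2308, so f = (1/2)^(29/13) ≈ 0.213045.
Cmin,ss = (D/Vd)·f/(1−f), so D = Cmin,ss·Vd·(1−f)/f.
D = 17 × 63 × (1−f)/f ≈ 17 × 63 × 3.69384 ≈ 3956.10 mg.

3956 mg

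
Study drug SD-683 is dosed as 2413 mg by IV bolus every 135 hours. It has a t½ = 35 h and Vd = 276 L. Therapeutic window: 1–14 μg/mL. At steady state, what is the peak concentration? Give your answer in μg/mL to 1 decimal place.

9.4 μg/mL

k = ln2/t½ = ln2/35 ≈ 0.019804 h⁻¹; fraction remaining f = e^(−kτ) = e^(−0.019804×135) ≈ 0.0690.
At steady state, accumulation factor R = 1/(1 − e^(−kτ)) ≈ 1.0741.
Each bolus raises the concentration by D/Vd = 2413/276 ≈ 8.743 μg/mL.
Steady-state peak Cmax,ss = C₀·R ≈ 8.743 × 1.0741 ≈ 9.391 μg/mL.
Peak 9.4 μg/mL vs MTC 14 μg/mL: below toxic threshold.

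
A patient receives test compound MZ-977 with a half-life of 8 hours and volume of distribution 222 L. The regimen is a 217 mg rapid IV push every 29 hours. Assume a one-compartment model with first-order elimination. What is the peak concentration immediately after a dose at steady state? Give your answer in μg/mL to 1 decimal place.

Over one 29-h interval, 29/8 ≈ 3.625 half-lives elapse, leaving f ≈ 0.0811 of each dose.
Accumulation ratio R = 1/(1 − f) ≈ 1/0.9189 ≈ 1.0883.
Each bolus raises the concentration by D/Vd = 217/222 ≈ 0.977 μg/mL.
Steady-state peak Cmax,ss = C₀·R ≈ 0.977 × 1.0883 ≈ 1.063 μg/mL.

1.1 μg/mL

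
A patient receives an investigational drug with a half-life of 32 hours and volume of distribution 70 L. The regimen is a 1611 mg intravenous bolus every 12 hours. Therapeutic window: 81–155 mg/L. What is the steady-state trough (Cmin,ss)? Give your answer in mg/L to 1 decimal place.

77.5 mg/L

Over one 12-h interval, 12/32 ≈ 0.375 half-lives elapse, leaving f ≈ 0.7711 of each dose.
Single-dose peak C₀ = D/Vd = 1611/70 ≈ 23.014 mg/L.
Steady-state trough Cmin,ss = C₀·f/(1−f) ≈ 23.014 × 0.7711/0.2289 ≈ 77.528 mg/L.
Trough 77.5 mg/L vs MEC 81 mg/L: subtherapeutic.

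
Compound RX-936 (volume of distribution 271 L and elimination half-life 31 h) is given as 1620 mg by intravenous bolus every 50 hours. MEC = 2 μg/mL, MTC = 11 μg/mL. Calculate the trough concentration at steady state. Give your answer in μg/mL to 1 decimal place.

Over one 50-h interval, 50/31 ≈ 1.6129 half-lives elapse, leaving f ≈ 0.3269 of each dose.
Single-dose peak C₀ = D/Vd = 1620/271 ≈ 5.978 μg/mL.
Steady-state trough Cmin,ss = C₀·f/(1−f) ≈ 5.978 × 0.3269/0.6731 ≈ 2.903 μg/mL.
Trough 2.9 μg/mL vs MEC 2 μg/mL: adequate.

2.9 μg/mL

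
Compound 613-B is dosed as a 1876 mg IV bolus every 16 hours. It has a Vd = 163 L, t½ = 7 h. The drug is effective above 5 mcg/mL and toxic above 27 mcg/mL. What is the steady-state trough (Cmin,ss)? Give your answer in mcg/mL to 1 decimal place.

3.0 mcg/mL

k = ln2/t½ = ln2/7 ≈ 0.099021 h⁻¹; fraction remaining f = e^(−kτ) = e^(−0.099021×16) ≈ 0.2051.
Each bolus raises the concentration by D/Vd = 1876/163 ≈ 11.509 mcg/mL.
Steady-state trough Cmin,ss = C₀·f/(1−f) ≈ 11.509 × 0.2051/0.7949 ≈ 2.970 mcg/mL.
Trough 3.0 mcg/mL vs MEC 5 mcg/mL: subtherapeutic.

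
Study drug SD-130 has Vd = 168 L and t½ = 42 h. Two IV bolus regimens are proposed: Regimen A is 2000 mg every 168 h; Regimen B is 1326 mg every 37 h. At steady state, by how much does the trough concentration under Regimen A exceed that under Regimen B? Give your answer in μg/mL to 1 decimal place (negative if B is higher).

-8.6 μg/mL

Regimen A: f = (1/2)^(168/42) ≈ 0.0625; Cmin,ss = (2000/168)·f/(1−f) ≈ 0.794 μg/mL.
Regimen B: f = (1/2)^(37/42) ≈ 0.5430; Cmin,ss = (1326/168)·f/(1−f) ≈ 9.378 μg/mL.
Difference ≈ 0.794 − 9.378 ≈ -8.584 μg/mL.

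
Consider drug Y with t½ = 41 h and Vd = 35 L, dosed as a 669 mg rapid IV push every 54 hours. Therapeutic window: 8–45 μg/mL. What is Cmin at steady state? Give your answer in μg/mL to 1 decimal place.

12.8 μg/mL

Over one 54-h interval, 54/41 ≈ 1.3171 half-lives elapse, leaving f ≈ 0.4013 of each dose.
Accumulation ratio R = 1/(1 − f) ≈ 1/0.5987 ≈ 1.6703.
Single-dose peak C₀ = D/Vd = 669/35 ≈ 19.114 μg/mL.
Steady-state peak Cmax,ss = C₀·R ≈ 19.114 × 1.6703 ≈ 31.926 μg/mL.
Steady-state trough Cmin,ss = Cmax,ss·f ≈ 31.926 × 0.4013 ≈ 12.812 μg/mL.
Trough 12.8 μg/mL vs MEC 8 μg/mL: adequate.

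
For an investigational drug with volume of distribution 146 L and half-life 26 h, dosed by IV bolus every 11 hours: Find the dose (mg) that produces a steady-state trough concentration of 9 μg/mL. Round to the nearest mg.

τ/t½ = 11/26 ≈ 0.42308, so f = (1/2)^(11/26) ≈ 0.745832.
Cmin,ss = (D/Vd)·f/(1−f), so D = Cmin,ss·Vd·(1−f)/f.
D = 9 × 146 × (1−f)/f ≈ 9 × 146 × 0.34078 ≈ 447.78 mg.

448 mg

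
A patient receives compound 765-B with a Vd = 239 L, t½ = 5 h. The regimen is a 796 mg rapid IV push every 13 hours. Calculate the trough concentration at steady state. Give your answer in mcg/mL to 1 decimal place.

0.7 mcg/mL

Over one 13-h interval, 13/5 ≈ 2.6 half-lives elapse, leaving f ≈ 0.1649 of each dose.
Each bolus raises the concentration by D/Vd = 796/239 ≈ 3.331 mcg/mL.
Steady-state trough Cmin,ss = C₀·f/(1−f) ≈ 3.331 × 0.1649/0.8351 ≈ 0.658 mcg/mL.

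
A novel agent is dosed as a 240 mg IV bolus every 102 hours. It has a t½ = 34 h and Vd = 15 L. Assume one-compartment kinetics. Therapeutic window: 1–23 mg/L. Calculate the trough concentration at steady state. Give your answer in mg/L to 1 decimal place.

The dosing interval is 3 half-lives, so f = 2^(−3) = 0.125.
At steady state, R = 1/(1 − 0.125) = 8/7.
Single-dose peak C₀ = D/Vd = 240/15 = 16 mg/L.
Steady-state peak Cmax,ss = C₀·R = 16 × 8/7 ≈ 18.286 mg/L.
Steady-state trough Cmin,ss = Cmax,ss·f ≈ 18.286 × 0.125 ≈ 2.286 mg/L.
Trough 2.3 mg/L vs MEC 1 mg/L: adequate.

2.3 mg/L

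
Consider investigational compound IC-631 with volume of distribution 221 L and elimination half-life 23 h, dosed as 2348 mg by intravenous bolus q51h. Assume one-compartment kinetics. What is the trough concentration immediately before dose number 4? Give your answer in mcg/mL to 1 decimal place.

2.9 mcg/mL

f = (1/2)^(τ/t½) = (1/2)^(51/23) ≈ 0.2150.
C₀ = D/Vd = 2348/221 ≈ 10.624 mcg/mL.
Before the 4th dose, 3 doses have been given. Superposition: Cmin = C₀·(f + f² + … + f^3).
≈ 10.624 × (0.2150 + 0.0462 + 0.0099) ≈ 10.624 × 0.2711 ≈ 2.880 mcg/mL.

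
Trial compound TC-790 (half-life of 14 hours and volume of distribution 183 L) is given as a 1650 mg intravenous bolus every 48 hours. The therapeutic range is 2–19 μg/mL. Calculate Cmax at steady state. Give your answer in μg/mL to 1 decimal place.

9.9 μg/mL

τ/t½ = 48/14 ≈ 3.4286, so fraction remaining f = (1/2)^(48/14) ≈ 0.0929.
At steady state, accumulation factor R = 1/(1 − e^(−kτ)) ≈ 1.1024.
Single-dose peak C₀ = D/Vd = 1650/183 ≈ 9.016 μg/mL.
Steady-state peak Cmax,ss = C₀·R ≈ 9.016 × 1.1024 ≈ 9.939 μg/mL.
Peak 9.9 μg/mL vs MTC 19 μg/mL: below toxic threshold.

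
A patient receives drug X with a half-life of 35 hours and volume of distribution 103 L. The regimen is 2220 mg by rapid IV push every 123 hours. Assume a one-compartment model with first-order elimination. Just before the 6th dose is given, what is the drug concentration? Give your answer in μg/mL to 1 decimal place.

f = (1/2)^(τ/t½) = (1/2)^(123/35) ≈ 0.0875.
C₀ = D/Vd = 2220/103 ≈ 21.553 μg/mL.
Before the 6th dose, 5 doses have been given. Superposition: Cmin = C₀·(f + f² + … + f^5).
≈ 21.553 × (0.0875 + 0.0077 + 0.0007 + 0.0001 + 0.0000) ≈ 21.553 × 0.0960 ≈ 2.069 μg/mL.

2.1 μg/mL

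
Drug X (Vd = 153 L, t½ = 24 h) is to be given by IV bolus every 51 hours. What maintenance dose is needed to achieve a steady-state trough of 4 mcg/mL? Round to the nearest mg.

2058 mg

τ/t½ = 51/24 ≈ 2.125, so f = (1/2)^(51/24) ≈ 0.229251.
Cmin,ss = (D/Vd)·f/(1−f), so D = Cmin,ss·Vd·(1−f)/f.
D = 4 × 153 × (1−f)/f ≈ 4 × 153 × 3.36203 ≈ 2057.56 mg.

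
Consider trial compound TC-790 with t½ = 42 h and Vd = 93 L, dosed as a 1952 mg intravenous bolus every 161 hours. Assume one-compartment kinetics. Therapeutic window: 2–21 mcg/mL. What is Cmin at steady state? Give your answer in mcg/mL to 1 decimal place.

1.6 mcg/mL

Over one 161-h interval, 161/42 ≈ 3.8333 half-lives elapse, leaving f ≈ 0.0702 of each dose.
Accumulation ratio R = 1/(1 − f) ≈ 1/0.9298 ≈ 1.0755.
Single-dose peak C₀ = D/Vd = 1952/93 ≈ 20.989 mcg/mL.
Steady-state peak Cmax,ss = C₀·R ≈ 20.989 × 1.0755 ≈ 22.574 mcg/mL.
One interval later, Cmin,ss = Cmax,ss·e^(−kτ) ≈ 22.574 × 0.0702 ≈ 1.585 mcg/mL.
Trough 1.6 mcg/mL vs MEC 2 mcg/mL: subtherapeutic.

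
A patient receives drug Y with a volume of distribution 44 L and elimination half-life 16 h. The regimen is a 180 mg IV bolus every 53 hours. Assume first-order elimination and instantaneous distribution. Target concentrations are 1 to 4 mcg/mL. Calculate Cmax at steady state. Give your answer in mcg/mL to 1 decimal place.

4.5 mcg/mL

Over one 53-h interval, 53/16 ≈ 3.3125 half-lives elapse, leaving f ≈ 0.1007 of each dose.
Accumulation ratio R = 1/(1 − f) ≈ 1/0.8993 ≈ 1.1120.
Single-dose peak C₀ = D/Vd = 180/44 ≈ 4.091 mcg/mL.
Cmax,ss = C₀/(1 − f) ≈ 4.091/0.8993 ≈ 4.549 mcg/mL.
Peak 4.5 mcg/mL vs MTC 4 mcg/mL: exceeds toxic threshold.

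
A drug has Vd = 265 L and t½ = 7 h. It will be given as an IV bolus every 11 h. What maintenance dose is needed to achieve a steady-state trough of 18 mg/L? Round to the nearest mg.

9406 mg

τ/t½ = 11/7 ≈ 1.5714, so f = (1/2)^(11/7) ≈ 0.336475.
Cmin,ss = (D/Vd)·f/(1−f), so D = Cmin,ss·Vd·(1−f)/f.
D = 18 × 265 × (1−f)/f ≈ 18 × 265 × 1.97199 ≈ 9406.39 mg.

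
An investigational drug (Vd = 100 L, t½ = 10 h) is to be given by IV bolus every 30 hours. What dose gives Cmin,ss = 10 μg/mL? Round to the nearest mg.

7000 mg

τ/t½ = 30/10 ≈ 3, so f = (1/2)^(30/10) ≈ 0.125000.
Cmin,ss = (D/Vd)·f/(1−f), so D = Cmin,ss·Vd·(1−f)/f.
D = 10 × 100 × (1−f)/f ≈ 10 × 100 × 7.00000 ≈ 7000.00 mg.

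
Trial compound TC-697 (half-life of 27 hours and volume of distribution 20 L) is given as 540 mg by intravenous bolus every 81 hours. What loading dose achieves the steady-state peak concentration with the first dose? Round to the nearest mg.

617 mg

f = (1/2)^(81/27) ≈ 0.125000; accumulation ratio R = 1/(1−f) ≈ 1.14286.
Loading dose to hit Cmax,ss on first dose: D_load = D_maint·R ≈ 540 × 1.14286 ≈ 617.14 mg.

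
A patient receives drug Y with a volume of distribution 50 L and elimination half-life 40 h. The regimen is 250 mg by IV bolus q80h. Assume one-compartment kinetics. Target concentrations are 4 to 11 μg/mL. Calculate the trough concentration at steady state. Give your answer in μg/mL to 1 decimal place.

The dosing interval is 2 half-lives, so f = 2^(−2) = 0.25.
Accumulation ratio R = 1/(1 − f) = 1/0.75 = 4/3.
Single-dose peak C₀ = D/Vd = 250/50 = 5 μg/mL.
Steady-state peak Cmax,ss = C₀·R = 5 × 4/3 ≈ 6.667 μg/mL.
Steady-state trough Cmin,ss = Cmax,ss·f ≈ 6.667 × 0.25 ≈ 1.667 μg/mL.
Trough 1.7 μg/mL vs MEC 4 μg/mL: subtherapeutic.

1.7 μg/mL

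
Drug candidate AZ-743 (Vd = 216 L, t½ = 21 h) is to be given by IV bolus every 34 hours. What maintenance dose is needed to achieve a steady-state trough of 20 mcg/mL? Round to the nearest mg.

8950 mg

τ/t½ = 34/21 ≈ 1.619, so f = (1/2)^(34/21) ≈ 0.325550.
Cmin,ss = (D/Vd)·f/(1−f), so D = Cmin,ss·Vd·(1−f)/f.
D = 20 × 216 × (1−f)/f ≈ 20 × 216 × 2.07172 ≈ 8949.83 mg.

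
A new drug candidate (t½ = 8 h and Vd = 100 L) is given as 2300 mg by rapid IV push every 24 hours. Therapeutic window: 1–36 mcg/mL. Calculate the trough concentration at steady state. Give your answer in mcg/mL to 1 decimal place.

3.3 mcg/mL

The dosing interval is 3 half-lives, so f = 2^(−3) = 0.125.
Accumulation ratio R = 1/(1 − f) = 1/0.875 = 8/7.
Single-dose peak C₀ = D/Vd = 2300/100 = 23 mcg/mL.
Steady-state peak Cmax,ss = C₀·R = 23 × 8/7 ≈ 26.286 mcg/mL.
Steady-state trough Cmin,ss = Cmax,ss·f ≈ 26.286 × 0.125 ≈ 3.286 mcg/mL.
Trough 3.3 mcg/mL vs MEC 1 mcg/mL: adequate.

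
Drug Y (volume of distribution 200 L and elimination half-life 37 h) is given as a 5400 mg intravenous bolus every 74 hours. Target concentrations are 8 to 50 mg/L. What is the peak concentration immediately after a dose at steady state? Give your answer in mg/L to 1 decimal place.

36.0 mg/L

τ = 74 h = 2 half-lives, so f = (1/2)^2 = 0.25.
Accumulation ratio R = 1/(1 − f) = 1/0.75 = 4/3.
Single-dose peak C₀ = D/Vd = 5400/200 = 27 mg/L.
Steady-state peak Cmax,ss = C₀·R = 27 × 4/3 ≈ 36.000 mg/L.
Peak 36.0 mg/L vs MTC 50 mg/L: below toxic threshold.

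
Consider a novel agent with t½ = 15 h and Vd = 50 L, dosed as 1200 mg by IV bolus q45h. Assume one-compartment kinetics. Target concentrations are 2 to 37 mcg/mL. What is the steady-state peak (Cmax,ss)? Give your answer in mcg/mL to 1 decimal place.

The dosing interval is 3 half-lives, so f = 2^(−3) = 0.125.
At steady state, R = 1/(1 − 0.125) = 8/7.
Single-dose peak C₀ = D/Vd = 1200/50 = 24 mcg/mL.
Steady-state peak Cmax,ss = C₀·R = 24 × 8/7 ≈ 27.429 mcg/mL.
Peak 27.4 mcg/mL vs MTC 37 mcg/mL: below toxic threshold.

27.4 mcg/mL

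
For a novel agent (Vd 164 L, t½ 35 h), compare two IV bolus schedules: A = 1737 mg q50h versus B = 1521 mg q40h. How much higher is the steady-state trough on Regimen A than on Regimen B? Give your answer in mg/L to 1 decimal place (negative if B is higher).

Regimen A: f = (1/2)^(50/35) ≈ 0.3715; Cmin,ss = (1737/164)·f/(1−f) ≈ 6.261 mg/L.
Regimen B: f = (1/2)^(40/35) ≈ 0.4529; Cmin,ss = (1521/164)·f/(1−f) ≈ 7.678 mg/L.
Difference ≈ 6.261 − 7.678 ≈ -1.417 mg/L.

-1.4 mg/L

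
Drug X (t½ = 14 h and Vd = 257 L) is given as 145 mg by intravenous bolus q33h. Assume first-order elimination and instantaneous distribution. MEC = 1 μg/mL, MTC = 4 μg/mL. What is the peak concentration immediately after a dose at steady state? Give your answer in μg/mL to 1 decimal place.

Over one 33-h interval, 33/14 ≈ 2.3571 half-lives elapse, leaving f ≈ 0.1952 of each dose.
Accumulation ratio R = 1/(1 − f) ≈ 1/0.8048 ≈ 1.2425.
Each bolus raises the concentration by D/Vd = 145/257 ≈ 0.564 μg/mL.
Steady-state peak Cmax,ss = C₀·R ≈ 0.564 × 1.2425 ≈ 0.701 μg/mL.
Peak 0.7 μg/mL vs MTC 4 μg/mL: below toxic threshold.

0.7 μg/mL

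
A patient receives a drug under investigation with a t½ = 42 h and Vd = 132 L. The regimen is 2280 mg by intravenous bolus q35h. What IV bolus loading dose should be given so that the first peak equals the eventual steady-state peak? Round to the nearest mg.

f = (1/2)^(35/42) ≈ 0.561231; accumulation ratio R = 1/(1−f) ≈ 2.27910.
Loading dose to hit Cmax,ss on first dose: D_load = D_maint·R ≈ 2280 × 2.27910 ≈ 5196.35 mg.

5196 mg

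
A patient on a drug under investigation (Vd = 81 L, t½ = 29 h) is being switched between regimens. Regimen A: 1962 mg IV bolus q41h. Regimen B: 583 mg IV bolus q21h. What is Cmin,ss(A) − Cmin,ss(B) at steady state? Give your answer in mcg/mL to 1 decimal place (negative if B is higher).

3.5 mcg/mL

Regimen A: f = (1/2)^(41/29) ≈ 0.3753; Cmin,ss = (1962/81)·f/(1−f) ≈ 14.552 mcg/mL.
Regimen B: f = (1/2)^(21/29) ≈ 0.6054; Cmin,ss = (583/81)·f/(1−f) ≈ 11.043 mcg/mL.
Difference ≈ 14.552 − 11.043 ≈ 3.509 mcg/mL.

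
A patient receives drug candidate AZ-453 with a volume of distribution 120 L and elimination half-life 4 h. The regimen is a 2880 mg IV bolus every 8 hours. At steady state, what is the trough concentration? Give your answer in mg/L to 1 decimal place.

8.0 mg/L

The dosing interval is 2 half-lives, so f = 2^(−2) = 0.25.
Accumulation ratio R = 1/(1 − f) = 1/0.75 = 4/3.
Single-dose peak C₀ = D/Vd = 2880/120 = 24 mg/L.
Steady-state peak Cmax,ss = C₀·R = 24 × 4/3 ≈ 32.000 mg/L.
Steady-state trough Cmin,ss = Cmax,ss·f ≈ 32.000 × 0.25 ≈ 8.000 mg/L.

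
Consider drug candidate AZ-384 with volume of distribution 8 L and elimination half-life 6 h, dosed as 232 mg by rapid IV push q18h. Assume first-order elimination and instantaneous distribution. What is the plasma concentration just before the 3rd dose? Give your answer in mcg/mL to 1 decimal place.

f = (1/2)^(τ/t½) = (1/2)^(18/6) ≈ 0.1250.
C₀ = D/Vd = 232/8 ≈ 29.000 mcg/mL.
Before the 3rd dose, 2 doses have been given. Superposition: Cmin = C₀·(f + f²).
≈ 29.000 × (0.1250 + 0.0156) ≈ 29.000 × 0.1406 ≈ 4.077 mcg/mL.

4.1 mcg/mL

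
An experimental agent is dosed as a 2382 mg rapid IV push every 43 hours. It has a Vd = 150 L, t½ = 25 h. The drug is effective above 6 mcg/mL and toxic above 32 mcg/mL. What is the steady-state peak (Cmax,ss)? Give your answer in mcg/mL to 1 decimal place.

k = ln2/t½ = ln2/25 ≈ 0.027726 h⁻¹; fraction remaining f = e^(−kτ) = e^(−0.027726×43) ≈ 0.3035.
Accumulation ratio R = 1/(1 − f) ≈ 1/0.6965 ≈ 1.4358.
Single-dose peak C₀ = D/Vd = 2382/150 ≈ 15.880 mcg/mL.
Cmax,ss = C₀/(1 − f) ≈ 15.880/0.6965 ≈ 22.800 mcg/mL.
Peak 22.8 mcg/mL vs MTC 32 mcg/mL: below toxic threshold.

22.8 mcg/mL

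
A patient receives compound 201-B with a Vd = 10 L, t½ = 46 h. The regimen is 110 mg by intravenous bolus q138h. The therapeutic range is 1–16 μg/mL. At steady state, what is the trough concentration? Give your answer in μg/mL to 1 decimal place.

1.6 μg/mL

τ = 138 h = 3 half-lives, so f = (1/2)^3 = 0.125.
At steady state, R = 1/(1 − 0.125) = 8/7.
Single-dose peak C₀ = D/Vd = 110/10 = 11 μg/mL.
Steady-state peak Cmax,ss = C₀·R = 11 × 8/7 ≈ 12.571 μg/mL.
Steady-state trough Cmin,ss = Cmax,ss·f ≈ 12.571 × 0.125 ≈ 1.571 μg/mL.
Trough 1.6 μg/mL vs MEC 1 μg/mL: adequate.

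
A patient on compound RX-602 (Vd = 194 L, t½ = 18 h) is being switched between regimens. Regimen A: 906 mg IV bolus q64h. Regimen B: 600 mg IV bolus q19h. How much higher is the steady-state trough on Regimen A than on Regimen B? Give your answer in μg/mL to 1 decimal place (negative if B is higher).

Regimen A: f = (1/2)^(64/18) ≈ 0.0850; Cmin,ss = (906/194)·f/(1−f) ≈ 0.434 μg/mL.
Regimen B: f = (1/2)^(19/18) ≈ 0.4811; Cmin,ss = (600/194)·f/(1−f) ≈ 2.867 μg/mL.
Difference ≈ 0.434 − 2.867 ≈ -2.433 μg/mL.

-2.4 μg/mL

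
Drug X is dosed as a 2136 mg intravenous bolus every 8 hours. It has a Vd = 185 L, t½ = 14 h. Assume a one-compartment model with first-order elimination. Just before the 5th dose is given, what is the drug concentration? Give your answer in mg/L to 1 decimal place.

f = (1/2)^(τ/t½) = (1/2)^(8/14) ≈ 0.6730.
C₀ = D/Vd = 2136/185 ≈ 11.546 mg/L.
Before the 5th dose, 4 doses have been given. Superposition: Cmin = C₀·(f + f² + … + f^4).
≈ 11.546 × (0.6730 + 0.4529 + 0.3048 + 0.2051) ≈ 11.546 × 1.6358 ≈ 18.887 mg/L.

18.9 mg/L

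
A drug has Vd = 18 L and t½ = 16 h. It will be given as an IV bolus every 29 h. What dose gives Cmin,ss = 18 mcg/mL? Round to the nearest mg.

τ/t½ = 29/16 ≈ 1.8125, so f = (1/2)^(29/16) ≈ 0.284697.
Cmin,ss = (D/Vd)·f/(1−f), so D = Cmin,ss·Vd·(1−f)/f.
D = 18 × 18 × (1−f)/f ≈ 18 × 18 × 2.51251 ≈ 814.05 mg.

814 mg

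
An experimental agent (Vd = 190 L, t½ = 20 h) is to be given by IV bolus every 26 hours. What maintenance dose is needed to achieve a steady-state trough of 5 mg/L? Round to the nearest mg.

τ/t½ = 26/20 ≈ 1.3, so f = (1/2)^(26/20) ≈ 0.406126.
Cmin,ss = (D/Vd)·f/(1−f), so D = Cmin,ss·Vd·(1−f)/f.
D = 5 × 190 × (1−f)/f ≈ 5 × 190 × 1.46229 ≈ 1389.18 mg.

1389 mg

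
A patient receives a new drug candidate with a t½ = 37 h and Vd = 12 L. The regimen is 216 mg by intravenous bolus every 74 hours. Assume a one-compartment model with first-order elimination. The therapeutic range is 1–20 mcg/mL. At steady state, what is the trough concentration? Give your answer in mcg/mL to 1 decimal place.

The dosing interval is 2 half-lives, so f = 2^(−2) = 0.25.
Accumulation ratio R = 1/(1 − f) = 1/0.75 = 4/3.
Single-dose peak C₀ = D/Vd = 216/12 = 18 mcg/mL.
Steady-state peak Cmax,ss = C₀·R = 18 × 4/3 ≈ 24.000 mcg/mL.
Steady-state trough Cmin,ss = Cmax,ss·f ≈ 24.000 × 0.25 ≈ 6.000 mcg/mL.
Trough 6.0 mcg/mL vs MEC 1 mcg/mL: adequate.

6.0 mcg/mL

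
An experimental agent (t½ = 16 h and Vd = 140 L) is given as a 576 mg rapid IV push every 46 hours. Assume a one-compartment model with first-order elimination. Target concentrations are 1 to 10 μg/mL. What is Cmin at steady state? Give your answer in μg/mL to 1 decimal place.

0.6 μg/mL

τ/t½ = 46/16 ≈ 2.875, so fraction remaining f = (1/2)^(46/16) ≈ 0.1363.
At steady state, accumulation factor R = 1/(1 − e^(−kτ)) ≈ 1.1578.
Single-dose peak C₀ = D/Vd = 576/140 ≈ 4.114 μg/mL.
Steady-state peak Cmax,ss = C₀·R ≈ 4.114 × 1.1578 ≈ 4.763 μg/mL.
One interval later, Cmin,ss = Cmax,ss·e^(−kτ) ≈ 4.763 × 0.1363 ≈ 0.649 μg/mL.
Trough 0.6 μg/mL vs MEC 1 μg/mL: subtherapeutic.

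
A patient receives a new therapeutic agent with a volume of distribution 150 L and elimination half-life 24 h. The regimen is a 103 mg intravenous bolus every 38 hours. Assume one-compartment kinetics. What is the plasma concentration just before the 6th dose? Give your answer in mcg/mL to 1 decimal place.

0.3 mcg/mL

f = (1/2)^(τ/t½) = (1/2)^(38/24) ≈ 0.3337.
C₀ = D/Vd = 103/150 ≈ 0.687 mcg/mL.
Before the 6th dose, 5 doses have been given. Superposition: Cmin = C₀·(f + f² + … + f^5).
≈ 0.687 × (0.3337 + 0.1114 + 0.0372 + 0.0124 + 0.0041) ≈ 0.687 × 0.4988 ≈ 0.343 mcg/mL.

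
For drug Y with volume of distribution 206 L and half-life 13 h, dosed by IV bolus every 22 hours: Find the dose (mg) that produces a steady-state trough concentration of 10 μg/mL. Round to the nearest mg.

τ/t½ = 22/13 ≈ 1.6923, so f = (1/2)^(22/13) ≈ 0.309432.
Cmin,ss = (D/Vd)·f/(1−f), so D = Cmin,ss·Vd·(1−f)/f.
D = 10 × 206 × (1−f)/f ≈ 10 × 206 × 2.23173 ≈ 4597.36 mg.

4597 mg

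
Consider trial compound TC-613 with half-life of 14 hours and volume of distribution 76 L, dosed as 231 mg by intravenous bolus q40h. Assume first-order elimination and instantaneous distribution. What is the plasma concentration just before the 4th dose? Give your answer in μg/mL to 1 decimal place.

f = (1/2)^(τ/t½) = (1/2)^(40/14) ≈ 0.1380.
C₀ = D/Vd = 231/76 ≈ 3.039 μg/mL.
Before the 4th dose, 3 doses have been given. Superposition: Cmin = C₀·(f + f² + … + f^3).
≈ 3.039 × (0.1380 + 0.0190 + 0.0026) ≈ 3.039 × 0.1596 ≈ 0.485 μg/mL.

0.5 μg/mL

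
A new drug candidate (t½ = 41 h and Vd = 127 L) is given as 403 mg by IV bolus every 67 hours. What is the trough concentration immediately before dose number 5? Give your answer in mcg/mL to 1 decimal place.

f = (1/2)^(τ/t½) = (1/2)^(67/41) ≈ 0.3222.
C₀ = D/Vd = 403/127 ≈ 3.173 mcg/mL.
Before the 5th dose, 4 doses have been given. Superposition: Cmin = C₀·(f + f² + … + f^4).
≈ 3.173 × (0.3222 + 0.1038 + 0.0334 + 0.0108) ≈ 3.173 × 0.4702 ≈ 1.492 mcg/mL.

1.5 mcg/mL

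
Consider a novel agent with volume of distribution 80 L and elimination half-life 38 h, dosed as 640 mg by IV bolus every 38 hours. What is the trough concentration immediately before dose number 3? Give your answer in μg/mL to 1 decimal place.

6.0 μg/mL

f = (1/2)^(τ/t½) = (1/2)^(38/38) ≈ 0.5000.
C₀ = D/Vd = 640/80 ≈ 8.000 μg/mL.
Before the 3rd dose, 2 doses have been given. Superposition: Cmin = C₀·(f + f²).
≈ 8.000 × (0.5000 + 0.2500) ≈ 8.000 × 0.7500 ≈ 6.000 μg/mL.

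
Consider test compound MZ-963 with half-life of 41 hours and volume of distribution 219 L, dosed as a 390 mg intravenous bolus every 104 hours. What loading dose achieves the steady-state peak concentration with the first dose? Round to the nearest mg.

471 mg

f = (1/2)^(104/41) ≈ 0.172350; accumulation ratio R = 1/(1−f) ≈ 1.20824.
Loading dose to hit Cmax,ss on first dose: D_load = D_maint·R ≈ 390 × 1.20824 ≈ 471.21 mg.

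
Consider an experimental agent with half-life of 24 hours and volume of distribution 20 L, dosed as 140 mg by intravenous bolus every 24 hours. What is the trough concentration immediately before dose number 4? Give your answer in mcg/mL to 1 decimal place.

f = (1/2)^(τ/t½) = (1/2)^(24/24) ≈ 0.5000.
C₀ = D/Vd = 140/20 ≈ 7.000 mcg/mL.
Before the 4th dose, 3 doses have been given. Superposition: Cmin = C₀·(f + f² + … + f^3).
≈ 7.000 × (0.5000 + 0.2500 + 0.1250) ≈ 7.000 × 0.8750 ≈ 6.125 mcg/mL.

6.1 mcg/mL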